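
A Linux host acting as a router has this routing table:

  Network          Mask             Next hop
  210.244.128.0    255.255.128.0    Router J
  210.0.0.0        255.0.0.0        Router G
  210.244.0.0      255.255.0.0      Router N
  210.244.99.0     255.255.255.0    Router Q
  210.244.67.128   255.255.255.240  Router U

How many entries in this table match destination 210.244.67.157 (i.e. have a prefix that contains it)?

2

Prefixes containing 210.244.67.157:
  210.0.0.0/8 (210.0.0.0 - 210.255.255.255)
  210.244.0.0/16 (210.244.0.0 - 210.244.255.255)
Total matching entries: 2.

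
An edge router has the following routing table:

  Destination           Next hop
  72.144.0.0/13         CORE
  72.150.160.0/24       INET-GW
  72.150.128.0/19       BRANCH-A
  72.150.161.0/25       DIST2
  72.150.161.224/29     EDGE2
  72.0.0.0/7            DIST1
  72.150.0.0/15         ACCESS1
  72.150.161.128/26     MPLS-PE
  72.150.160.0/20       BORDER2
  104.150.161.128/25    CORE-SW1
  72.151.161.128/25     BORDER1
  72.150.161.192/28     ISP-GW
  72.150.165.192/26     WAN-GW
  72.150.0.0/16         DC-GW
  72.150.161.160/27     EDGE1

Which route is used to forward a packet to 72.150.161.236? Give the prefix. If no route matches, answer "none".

Entries matching 72.150.161.236:
  72.0.0.0/7 (72.0.0.0 - 73.255.255.255)
  72.144.0.0/13 (72.144.0.0 - 72.151.255.255)
  72.150.0.0/15 (72.150.0.0 - 72.151.255.255)
  72.150.0.0/16 (72.150.0.0 - 72.150.255.255)
  72.150.160.0/20 (72.150.160.0 - 72.150.175.255)
Most specific is 72.150.160.0/20.

72.150.160.0/20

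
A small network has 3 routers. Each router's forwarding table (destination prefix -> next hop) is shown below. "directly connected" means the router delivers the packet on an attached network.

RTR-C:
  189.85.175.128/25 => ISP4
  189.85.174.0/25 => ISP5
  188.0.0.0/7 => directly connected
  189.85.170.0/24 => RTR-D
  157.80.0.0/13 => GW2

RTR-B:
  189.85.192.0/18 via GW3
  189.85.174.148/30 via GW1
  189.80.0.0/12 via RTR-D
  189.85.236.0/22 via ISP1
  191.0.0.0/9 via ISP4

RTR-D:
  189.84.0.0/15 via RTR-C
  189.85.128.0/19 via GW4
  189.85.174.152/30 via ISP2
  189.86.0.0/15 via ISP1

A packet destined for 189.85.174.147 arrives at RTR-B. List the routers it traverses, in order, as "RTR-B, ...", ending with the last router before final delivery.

At RTR-B: longest match for 189.85.174.147 is 189.80.0.0/12 -> RTR-D
At RTR-D: longest match for 189.85.174.147 is 189.84.0.0/15 -> RTR-C
At RTR-C: longest match for 189.85.174.147 is 188.0.0.0/7 -> directly connected

RTR-B, RTR-D, RTR-C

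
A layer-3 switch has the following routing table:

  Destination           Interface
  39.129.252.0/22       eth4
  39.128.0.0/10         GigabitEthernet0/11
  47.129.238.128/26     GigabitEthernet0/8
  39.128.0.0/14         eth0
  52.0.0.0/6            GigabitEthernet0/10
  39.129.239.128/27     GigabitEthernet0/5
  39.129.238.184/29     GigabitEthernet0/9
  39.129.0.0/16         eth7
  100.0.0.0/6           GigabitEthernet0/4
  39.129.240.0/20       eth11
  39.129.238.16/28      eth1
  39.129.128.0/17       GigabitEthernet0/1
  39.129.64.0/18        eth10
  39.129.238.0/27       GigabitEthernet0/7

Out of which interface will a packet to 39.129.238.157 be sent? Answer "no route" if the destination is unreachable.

Routes whose prefix contains 39.129.238.157:
  39.128.0.0/10 (39.128.0.0 - 39.191.255.255) -> GigabitEthernet0/11
  39.128.0.0/14 (39.128.0.0 - 39.131.255.255) -> eth0
  39.129.0.0/16 (39.129.0.0 - 39.129.255.255) -> eth7
  39.129.128.0/17 (39.129.128.0 - 39.129.255.255) -> GigabitEthernet0/1
More-specific entries that do NOT match:
  39.129.238.184/29 (39.129.238.184 - 39.129.238.191) does not contain 39.129.238.157
  39.129.238.16/28 (39.129.238.16 - 39.129.238.31) does not contain 39.129.238.157
  39.129.239.128/27 (39.129.239.128 - 39.129.239.159) does not contain 39.129.238.157
  39.129.238.0/27 (39.129.238.0 - 39.129.238.31) does not contain 39.129.238.157
  47.129.238.128/26 (47.129.238.128 - 47.129.238.191) does not contain 39.129.238.157
  39.129.252.0/22 (39.129.252.0 - 39.129.255.255) does not contain 39.129.238.157
  39.129.240.0/20 (39.129.240.0 - 39.129.255.255) does not contain 39.129.238.157
  39.129.64.0/18 (39.129.64.0 - 39.129.127.255) does not contain 39.129.238.157
Longest matching prefix is /17 -> interface GigabitEthernet0/1.

GigabitEthernet0/1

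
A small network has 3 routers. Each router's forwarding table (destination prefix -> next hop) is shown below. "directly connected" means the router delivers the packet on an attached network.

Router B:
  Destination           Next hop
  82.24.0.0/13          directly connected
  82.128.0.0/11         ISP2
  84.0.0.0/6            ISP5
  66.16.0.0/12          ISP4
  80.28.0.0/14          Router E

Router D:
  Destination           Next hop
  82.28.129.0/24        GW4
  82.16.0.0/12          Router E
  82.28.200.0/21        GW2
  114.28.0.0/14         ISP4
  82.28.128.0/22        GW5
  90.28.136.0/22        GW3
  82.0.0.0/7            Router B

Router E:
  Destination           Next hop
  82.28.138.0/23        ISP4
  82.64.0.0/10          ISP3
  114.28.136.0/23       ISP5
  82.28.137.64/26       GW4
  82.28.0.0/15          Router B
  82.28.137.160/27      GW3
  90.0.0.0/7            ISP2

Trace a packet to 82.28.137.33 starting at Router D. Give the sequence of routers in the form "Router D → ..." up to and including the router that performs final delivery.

At Router D: longest match for 82.28.137.33 is 82.16.0.0/12 -> Router E
At Router E: longest match for 82.28.137.33 is 82.28.0.0/15 -> Router B
At Router B: longest match for 82.28.137.33 is 82.24.0.0/13 -> directly connected

Router D → Router E → Router B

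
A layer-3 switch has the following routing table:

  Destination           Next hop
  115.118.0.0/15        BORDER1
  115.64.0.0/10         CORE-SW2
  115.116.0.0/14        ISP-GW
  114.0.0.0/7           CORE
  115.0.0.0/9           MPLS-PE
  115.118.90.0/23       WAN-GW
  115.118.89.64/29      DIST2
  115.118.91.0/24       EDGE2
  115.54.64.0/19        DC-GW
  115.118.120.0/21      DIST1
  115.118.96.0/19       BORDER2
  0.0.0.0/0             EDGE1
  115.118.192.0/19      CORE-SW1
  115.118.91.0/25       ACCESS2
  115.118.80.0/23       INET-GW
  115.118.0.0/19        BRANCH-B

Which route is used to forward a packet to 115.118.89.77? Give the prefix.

115.118.0.0/15

Entries matching 115.118.89.77:
  0.0.0.0/0 (default, matches everything)
  114.0.0.0/7 (114.0.0.0 - 115.255.255.255)
  115.0.0.0/9 (115.0.0.0 - 115.127.255.255)
  115.64.0.0/10 (115.64.0.0 - 115.127.255.255)
  115.116.0.0/14 (115.116.0.0 - 115.119.255.255)
  115.118.0.0/15 (115.118.0.0 - 115.119.255.255)
Most specific is 115.118.0.0/15.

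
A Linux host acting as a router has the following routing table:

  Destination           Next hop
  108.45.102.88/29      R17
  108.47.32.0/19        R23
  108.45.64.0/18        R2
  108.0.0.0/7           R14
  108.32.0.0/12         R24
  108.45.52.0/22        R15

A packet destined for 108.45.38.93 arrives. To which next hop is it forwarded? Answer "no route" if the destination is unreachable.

Routes whose prefix contains 108.45.38.93:
  108.0.0.0/7 (108.0.0.0 - 109.255.255.255) -> R14
  108.32.0.0/12 (108.32.0.0 - 108.47.255.255) -> R24
More-specific entries that do NOT match:
  108.45.102.88/29 (108.45.102.88 - 108.45.102.95) does not contain 108.45.38.93
  108.45.52.0/22 (108.45.52.0 - 108.45.55.255) does not contain 108.45.38.93
  108.47.32.0/19 (108.47.32.0 - 108.47.63.255) does not contain 108.45.38.93
  108.45.64.0/18 (108.45.64.0 - 108.45.127.255) does not contain 108.45.38.93
Longest matching prefix is /12 -> next hop R24.

R24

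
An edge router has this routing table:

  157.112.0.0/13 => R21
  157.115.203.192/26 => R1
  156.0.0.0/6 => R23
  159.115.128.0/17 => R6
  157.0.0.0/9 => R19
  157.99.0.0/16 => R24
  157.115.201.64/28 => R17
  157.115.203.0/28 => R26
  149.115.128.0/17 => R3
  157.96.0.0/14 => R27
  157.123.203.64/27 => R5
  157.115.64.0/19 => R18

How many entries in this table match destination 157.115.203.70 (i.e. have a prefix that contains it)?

Prefixes containing 157.115.203.70:
  156.0.0.0/6 (156.0.0.0 - 159.255.255.255)
  157.0.0.0/9 (157.0.0.0 - 157.127.255.255)
  157.112.0.0/13 (157.112.0.0 - 157.119.255.255)
Total matching entries: 3.

3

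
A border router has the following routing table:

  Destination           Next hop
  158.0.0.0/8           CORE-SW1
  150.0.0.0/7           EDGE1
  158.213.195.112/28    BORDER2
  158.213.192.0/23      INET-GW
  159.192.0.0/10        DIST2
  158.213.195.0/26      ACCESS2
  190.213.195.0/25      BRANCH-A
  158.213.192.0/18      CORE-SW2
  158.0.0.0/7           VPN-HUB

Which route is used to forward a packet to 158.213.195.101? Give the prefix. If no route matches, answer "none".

Entries matching 158.213.195.101:
  158.0.0.0/7 (158.0.0.0 - 159.255.255.255)
  158.0.0.0/8 (158.0.0.0 - 158.255.255.255)
  158.213.192.0/18 (158.213.192.0 - 158.213.255.255)
Most specific is 158.213.192.0/18.

158.213.192.0/18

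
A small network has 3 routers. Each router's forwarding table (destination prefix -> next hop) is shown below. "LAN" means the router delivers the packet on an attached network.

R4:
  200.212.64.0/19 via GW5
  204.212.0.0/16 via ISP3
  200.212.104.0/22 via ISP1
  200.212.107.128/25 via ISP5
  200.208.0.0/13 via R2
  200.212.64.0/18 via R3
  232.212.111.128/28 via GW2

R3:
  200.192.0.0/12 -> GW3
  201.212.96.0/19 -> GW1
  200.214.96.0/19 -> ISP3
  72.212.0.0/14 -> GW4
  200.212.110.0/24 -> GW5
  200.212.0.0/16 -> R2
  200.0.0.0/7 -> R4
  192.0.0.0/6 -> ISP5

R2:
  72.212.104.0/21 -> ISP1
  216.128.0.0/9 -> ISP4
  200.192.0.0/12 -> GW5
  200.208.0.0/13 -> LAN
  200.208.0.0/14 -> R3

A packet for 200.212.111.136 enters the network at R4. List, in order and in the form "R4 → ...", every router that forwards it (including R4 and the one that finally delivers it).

At R4: longest match for 200.212.111.136 is 200.212.64.0/18 -> R3
At R3: longest match for 200.212.111.136 is 200.212.0.0/16 -> R2
At R2: longest match for 200.212.111.136 is 200.208.0.0/13 -> LAN

R4 → R3 → R2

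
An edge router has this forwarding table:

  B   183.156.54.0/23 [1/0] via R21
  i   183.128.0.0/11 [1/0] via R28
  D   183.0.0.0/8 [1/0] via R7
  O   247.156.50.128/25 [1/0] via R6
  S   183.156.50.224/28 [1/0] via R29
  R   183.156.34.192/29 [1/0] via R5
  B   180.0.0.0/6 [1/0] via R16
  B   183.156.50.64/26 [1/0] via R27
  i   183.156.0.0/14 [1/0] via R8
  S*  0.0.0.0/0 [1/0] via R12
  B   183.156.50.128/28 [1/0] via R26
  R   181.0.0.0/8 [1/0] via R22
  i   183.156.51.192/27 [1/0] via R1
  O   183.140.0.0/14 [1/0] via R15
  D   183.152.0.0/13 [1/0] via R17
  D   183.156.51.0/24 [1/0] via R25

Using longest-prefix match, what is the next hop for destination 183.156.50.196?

R8

Routes whose prefix contains 183.156.50.196:
  0.0.0.0/0 (default, matches everything) -> R12
  180.0.0.0/6 (180.0.0.0 - 183.255.255.255) -> R16
  183.0.0.0/8 (183.0.0.0 - 183.255.255.255) -> R7
  183.128.0.0/11 (183.128.0.0 - 183.159.255.255) -> R28
  183.152.0.0/13 (183.152.0.0 - 183.159.255.255) -> R17
  183.156.0.0/14 (183.156.0.0 - 183.159.255.255) -> R8
More-specific entries that do NOT match:
  183.156.34.192/29 (183.156.34.192 - 183.156.34.199) does not contain 183.156.50.196
  183.156.50.224/28 (183.156.50.224 - 183.156.50.239) does not contain 183.156.50.196
  183.156.50.128/28 (183.156.50.128 - 183.156.50.143) does not contain 183.156.50.196
  183.156.51.192/27 (183.156.51.192 - 183.156.51.223) does not contain 183.156.50.196
  183.156.50.64/26 (183.156.50.64 - 183.156.50.127) does not contain 183.156.50.196
  247.156.50.128/25 (247.156.50.128 - 247.156.50.255) does not contain 183.156.50.196
  183.156.51.0/24 (183.156.51.0 - 183.156.51.255) does not contain 183.156.50.196
  183.156.54.0/23 (183.156.54.0 - 183.156.55.255) does not contain 183.156.50.196
Longest matching prefix is /14 -> next hop R8.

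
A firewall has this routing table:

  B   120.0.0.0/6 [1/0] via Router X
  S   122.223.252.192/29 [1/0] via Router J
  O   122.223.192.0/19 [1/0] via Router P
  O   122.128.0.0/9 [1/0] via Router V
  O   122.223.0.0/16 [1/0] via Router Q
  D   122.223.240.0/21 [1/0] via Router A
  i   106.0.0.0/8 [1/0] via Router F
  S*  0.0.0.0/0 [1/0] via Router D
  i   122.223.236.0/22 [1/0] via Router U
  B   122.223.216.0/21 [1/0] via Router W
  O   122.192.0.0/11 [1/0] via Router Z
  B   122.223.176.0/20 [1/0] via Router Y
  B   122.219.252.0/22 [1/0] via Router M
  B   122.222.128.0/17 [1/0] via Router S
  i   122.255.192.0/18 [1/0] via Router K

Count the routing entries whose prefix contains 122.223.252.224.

Prefixes containing 122.223.252.224:
  0.0.0.0/0 (default, matches everything)
  120.0.0.0/6 (120.0.0.0 - 123.255.255.255)
  122.128.0.0/9 (122.128.0.0 - 122.255.255.255)
  122.192.0.0/11 (122.192.0.0 - 122.223.255.255)
  122.223.0.0/16 (122.223.0.0 - 122.223.255.255)
Total matching entries: 5.

5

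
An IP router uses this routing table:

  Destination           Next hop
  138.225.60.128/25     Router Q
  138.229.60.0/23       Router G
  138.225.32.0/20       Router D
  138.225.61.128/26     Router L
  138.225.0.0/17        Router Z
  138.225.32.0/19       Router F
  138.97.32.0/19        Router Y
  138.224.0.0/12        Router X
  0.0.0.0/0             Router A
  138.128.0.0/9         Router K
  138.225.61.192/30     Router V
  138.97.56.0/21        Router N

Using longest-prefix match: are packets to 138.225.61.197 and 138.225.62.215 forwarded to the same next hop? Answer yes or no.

138.225.61.197: longest match 138.225.32.0/19 -> Router F
138.225.62.215: longest match 138.225.32.0/19 -> Router F

yes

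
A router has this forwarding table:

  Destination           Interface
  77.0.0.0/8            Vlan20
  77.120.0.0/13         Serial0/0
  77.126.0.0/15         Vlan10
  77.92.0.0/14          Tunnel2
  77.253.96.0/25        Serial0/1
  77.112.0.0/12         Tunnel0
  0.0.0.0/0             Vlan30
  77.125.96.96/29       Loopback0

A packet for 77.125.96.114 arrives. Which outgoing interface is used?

Serial0/0

Routes whose prefix contains 77.125.96.114:
  0.0.0.0/0 (default, matches everything) -> Vlan30
  77.0.0.0/8 (77.0.0.0 - 77.255.255.255) -> Vlan20
  77.112.0.0/12 (77.112.0.0 - 77.127.255.255) -> Tunnel0
  77.120.0.0/13 (77.120.0.0 - 77.127.255.255) -> Serial0/0
More-specific entries that do NOT match:
  77.125.96.96/29 (77.125.96.96 - 77.125.96.103) does not contain 77.125.96.114
  77.253.96.0/25 (77.253.96.0 - 77.253.96.127) does not contain 77.125.96.114
  77.126.0.0/15 (77.126.0.0 - 77.127.255.255) does not contain 77.125.96.114
  77.92.0.0/14 (77.92.0.0 - 77.95.255.255) does not contain 77.125.96.114
Longest matching prefix is /13 -> interface Serial0/0.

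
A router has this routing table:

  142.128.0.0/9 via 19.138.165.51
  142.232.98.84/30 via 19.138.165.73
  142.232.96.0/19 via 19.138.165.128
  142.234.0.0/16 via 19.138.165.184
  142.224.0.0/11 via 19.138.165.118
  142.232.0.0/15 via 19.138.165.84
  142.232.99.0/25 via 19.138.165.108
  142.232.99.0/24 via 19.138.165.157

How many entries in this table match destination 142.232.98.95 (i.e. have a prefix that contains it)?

Prefixes containing 142.232.98.95:
  142.128.0.0/9 (142.128.0.0 - 142.255.255.255)
  142.224.0.0/11 (142.224.0.0 - 142.255.255.255)
  142.232.0.0/15 (142.232.0.0 - 142.233.255.255)
  142.232.96.0/19 (142.232.96.0 - 142.232.127.255)
Total matching entries: 4.

4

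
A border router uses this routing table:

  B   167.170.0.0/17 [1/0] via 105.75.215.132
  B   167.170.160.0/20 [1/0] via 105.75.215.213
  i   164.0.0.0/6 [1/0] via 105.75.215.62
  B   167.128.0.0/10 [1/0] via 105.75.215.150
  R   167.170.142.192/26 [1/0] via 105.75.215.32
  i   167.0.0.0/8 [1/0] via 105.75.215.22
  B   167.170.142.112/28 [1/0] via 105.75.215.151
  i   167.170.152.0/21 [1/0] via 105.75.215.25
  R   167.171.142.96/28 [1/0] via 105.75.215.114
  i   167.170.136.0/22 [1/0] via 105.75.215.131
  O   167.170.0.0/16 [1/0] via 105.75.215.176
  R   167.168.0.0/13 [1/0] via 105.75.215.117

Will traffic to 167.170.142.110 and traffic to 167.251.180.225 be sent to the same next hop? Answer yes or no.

no

167.170.142.110: longest match 167.170.0.0/16 -> 105.75.215.176
167.251.180.225: longest match 167.0.0.0/8 -> 105.75.215.22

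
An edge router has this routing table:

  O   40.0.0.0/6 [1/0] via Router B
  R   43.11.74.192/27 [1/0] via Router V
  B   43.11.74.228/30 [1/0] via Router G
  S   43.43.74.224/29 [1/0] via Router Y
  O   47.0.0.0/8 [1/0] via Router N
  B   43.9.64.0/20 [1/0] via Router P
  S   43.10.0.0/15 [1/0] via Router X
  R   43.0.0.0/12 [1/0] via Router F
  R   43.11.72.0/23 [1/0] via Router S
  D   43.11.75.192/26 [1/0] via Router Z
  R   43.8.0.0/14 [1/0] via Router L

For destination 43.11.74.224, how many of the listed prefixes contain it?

Prefixes containing 43.11.74.224:
  40.0.0.0/6 (40.0.0.0 - 43.255.255.255)
  43.0.0.0/12 (43.0.0.0 - 43.15.255.255)
  43.8.0.0/14 (43.8.0.0 - 43.11.255.255)
  43.10.0.0/15 (43.10.0.0 - 43.11.255.255)
Total matching entries: 4.

4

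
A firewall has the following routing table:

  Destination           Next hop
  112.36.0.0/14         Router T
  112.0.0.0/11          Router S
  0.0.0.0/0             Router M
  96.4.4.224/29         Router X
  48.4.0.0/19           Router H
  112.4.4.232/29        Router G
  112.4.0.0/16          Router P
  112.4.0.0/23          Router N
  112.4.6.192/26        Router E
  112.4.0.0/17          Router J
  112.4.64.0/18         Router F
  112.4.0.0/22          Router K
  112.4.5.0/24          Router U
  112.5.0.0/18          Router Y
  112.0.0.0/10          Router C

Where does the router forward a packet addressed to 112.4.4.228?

Router J

Routes whose prefix contains 112.4.4.228:
  0.0.0.0/0 (default, matches everything) -> Router M
  112.0.0.0/10 (112.0.0.0 - 112.63.255.255) -> Router C
  112.0.0.0/11 (112.0.0.0 - 112.31.255.255) -> Router S
  112.4.0.0/16 (112.4.0.0 - 112.4.255.255) -> Router P
  112.4.0.0/17 (112.4.0.0 - 112.4.127.255) -> Router J
More-specific entries that do NOT match:
  96.4.4.224/29 (96.4.4.224 - 96.4.4.231) does not contain 112.4.4.228
  112.4.4.232/29 (112.4.4.232 - 112.4.4.239) does not contain 112.4.4.228
  112.4.6.192/26 (112.4.6.192 - 112.4.6.255) does not contain 112.4.4.228
  112.4.5.0/24 (112.4.5.0 - 112.4.5.255) does not contain 112.4.4.228
  112.4.0.0/23 (112.4.0.0 - 112.4.1.255) does not contain 112.4.4.228
  112.4.0.0/22 (112.4.0.0 - 112.4.3.255) does not contain 112.4.4.228
  48.4.0.0/19 (48.4.0.0 - 48.4.31.255) does not contain 112.4.4.228
  112.4.64.0/18 (112.4.64.0 - 112.4.127.255) does not contain 112.4.4.228
  112.5.0.0/18 (112.5.0.0 - 112.5.63.255) does not contain 112.4.4.228
Longest matching prefix is /17 -> next hop Router J.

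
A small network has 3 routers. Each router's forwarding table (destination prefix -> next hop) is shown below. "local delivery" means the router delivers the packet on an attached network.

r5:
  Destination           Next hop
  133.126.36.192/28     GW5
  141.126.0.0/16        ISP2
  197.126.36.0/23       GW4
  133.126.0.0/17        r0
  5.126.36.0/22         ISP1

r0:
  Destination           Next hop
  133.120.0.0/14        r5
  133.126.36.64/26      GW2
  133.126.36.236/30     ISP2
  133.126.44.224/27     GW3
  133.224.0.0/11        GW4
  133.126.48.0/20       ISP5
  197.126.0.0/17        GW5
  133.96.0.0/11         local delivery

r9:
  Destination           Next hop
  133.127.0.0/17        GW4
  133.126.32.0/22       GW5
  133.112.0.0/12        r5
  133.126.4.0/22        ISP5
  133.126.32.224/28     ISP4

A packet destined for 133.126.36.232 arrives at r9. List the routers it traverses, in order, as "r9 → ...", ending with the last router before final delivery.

At r9: longest match for 133.126.36.232 is 133.112.0.0/12 -> r5
At r5: longest match for 133.126.36.232 is 133.126.0.0/17 -> r0
At r0: longest match for 133.126.36.232 is 133.96.0.0/11 -> local delivery

r9 → r5 → r0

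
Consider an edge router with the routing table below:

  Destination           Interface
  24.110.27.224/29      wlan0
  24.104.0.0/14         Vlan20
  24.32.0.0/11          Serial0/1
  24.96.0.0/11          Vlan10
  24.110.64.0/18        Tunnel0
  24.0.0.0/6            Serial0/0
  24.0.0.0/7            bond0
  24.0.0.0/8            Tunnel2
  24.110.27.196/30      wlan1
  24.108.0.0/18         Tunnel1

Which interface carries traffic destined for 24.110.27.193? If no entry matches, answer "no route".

Vlan10

Routes whose prefix contains 24.110.27.193:
  24.0.0.0/6 (24.0.0.0 - 27.255.255.255) -> Serial0/0
  24.0.0.0/7 (24.0.0.0 - 25.255.255.255) -> bond0
  24.0.0.0/8 (24.0.0.0 - 24.255.255.255) -> Tunnel2
  24.96.0.0/11 (24.96.0.0 - 24.127.255.255) -> Vlan10
More-specific entries that do NOT match:
  24.110.27.196/30 (24.110.27.196 - 24.110.27.199) does not contain 24.110.27.193
  24.110.27.224/29 (24.110.27.224 - 24.110.27.231) does not contain 24.110.27.193
  24.110.64.0/18 (24.110.64.0 - 24.110.127.255) does not contain 24.110.27.193
  24.108.0.0/18 (24.108.0.0 - 24.108.63.255) does not contain 24.110.27.193
  24.104.0.0/14 (24.104.0.0 - 24.107.255.255) does not contain 24.110.27.193
Longest matching prefix is /11 -> interface Vlan10.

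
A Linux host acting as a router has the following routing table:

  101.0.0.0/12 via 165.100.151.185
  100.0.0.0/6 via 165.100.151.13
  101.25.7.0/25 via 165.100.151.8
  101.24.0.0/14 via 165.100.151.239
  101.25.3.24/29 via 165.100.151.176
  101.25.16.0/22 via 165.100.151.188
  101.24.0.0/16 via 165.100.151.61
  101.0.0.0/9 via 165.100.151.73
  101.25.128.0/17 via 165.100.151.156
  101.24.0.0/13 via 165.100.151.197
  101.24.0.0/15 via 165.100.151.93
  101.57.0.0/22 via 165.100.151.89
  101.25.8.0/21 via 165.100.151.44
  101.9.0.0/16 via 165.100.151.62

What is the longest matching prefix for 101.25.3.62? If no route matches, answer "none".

Entries matching 101.25.3.62:
  100.0.0.0/6 (100.0.0.0 - 103.255.255.255)
  101.0.0.0/9 (101.0.0.0 - 101.127.255.255)
  101.24.0.0/13 (101.24.0.0 - 101.31.255.255)
  101.24.0.0/14 (101.24.0.0 - 101.27.255.255)
  101.24.0.0/15 (101.24.0.0 - 101.25.255.255)
Most specific is 101.24.0.0/15.

101.24.0.0/15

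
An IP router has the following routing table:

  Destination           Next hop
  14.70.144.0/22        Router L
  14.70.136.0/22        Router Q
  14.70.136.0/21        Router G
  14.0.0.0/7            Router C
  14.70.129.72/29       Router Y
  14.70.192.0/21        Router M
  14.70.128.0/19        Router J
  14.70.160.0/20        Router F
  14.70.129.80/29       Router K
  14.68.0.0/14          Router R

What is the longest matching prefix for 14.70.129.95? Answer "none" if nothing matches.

14.70.128.0/19

Entries matching 14.70.129.95:
  14.0.0.0/7 (14.0.0.0 - 15.255.255.255)
  14.68.0.0/14 (14.68.0.0 - 14.71.255.255)
  14.70.128.0/19 (14.70.128.0 - 14.70.159.255)
Most specific is 14.70.128.0/19.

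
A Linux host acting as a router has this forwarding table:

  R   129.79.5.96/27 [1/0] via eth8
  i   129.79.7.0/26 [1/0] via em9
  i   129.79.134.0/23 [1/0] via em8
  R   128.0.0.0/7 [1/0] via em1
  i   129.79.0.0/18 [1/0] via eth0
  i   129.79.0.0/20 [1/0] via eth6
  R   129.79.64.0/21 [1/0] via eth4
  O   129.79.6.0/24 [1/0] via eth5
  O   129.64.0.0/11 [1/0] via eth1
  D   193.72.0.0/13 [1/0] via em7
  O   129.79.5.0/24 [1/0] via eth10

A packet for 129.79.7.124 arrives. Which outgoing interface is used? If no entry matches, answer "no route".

Routes whose prefix contains 129.79.7.124:
  128.0.0.0/7 (128.0.0.0 - 129.255.255.255) -> em1
  129.64.0.0/11 (129.64.0.0 - 129.95.255.255) -> eth1
  129.79.0.0/18 (129.79.0.0 - 129.79.63.255) -> eth0
  129.79.0.0/20 (129.79.0.0 - 129.79.15.255) -> eth6
More-specific entries that do NOT match:
  129.79.5.96/27 (129.79.5.96 - 129.79.5.127) does not contain 129.79.7.124
  129.79.7.0/26 (129.79.7.0 - 129.79.7.63) does not contain 129.79.7.124
  129.79.6.0/24 (129.79.6.0 - 129.79.6.255) does not contain 129.79.7.124
  129.79.5.0/24 (129.79.5.0 - 129.79.5.255) does not contain 129.79.7.124
  129.79.134.0/23 (129.79.134.0 - 129.79.135.255) does not contain 129.79.7.124
  129.79.64.0/21 (129.79.64.0 - 129.79.71.255) does not contain 129.79.7.124
Longest matching prefix is /20 -> interface eth6.

eth6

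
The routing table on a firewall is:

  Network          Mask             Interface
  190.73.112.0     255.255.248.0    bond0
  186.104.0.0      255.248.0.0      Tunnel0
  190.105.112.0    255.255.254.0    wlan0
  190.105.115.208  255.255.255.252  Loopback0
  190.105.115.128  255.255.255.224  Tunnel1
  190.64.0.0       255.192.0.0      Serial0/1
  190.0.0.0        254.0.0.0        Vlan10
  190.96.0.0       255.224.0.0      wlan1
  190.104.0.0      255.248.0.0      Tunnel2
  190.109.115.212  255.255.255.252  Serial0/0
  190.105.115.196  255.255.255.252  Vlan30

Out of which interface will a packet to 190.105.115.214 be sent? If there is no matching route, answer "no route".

Tunnel2

Routes whose prefix contains 190.105.115.214:
  190.0.0.0/7 (190.0.0.0 - 191.255.255.255) -> Vlan10
  190.64.0.0/10 (190.64.0.0 - 190.127.255.255) -> Serial0/1
  190.96.0.0/11 (190.96.0.0 - 190.127.255.255) -> wlan1
  190.104.0.0/13 (190.104.0.0 - 190.111.255.255) -> Tunnel2
More-specific entries that do NOT match:
  190.105.115.208/30 (190.105.115.208 - 190.105.115.211) does not contain 190.105.115.214
  190.109.115.212/30 (190.109.115.212 - 190.109.115.215) does not contain 190.105.115.214
  190.105.115.196/30 (190.105.115.196 - 190.105.115.199) does not contain 190.105.115.214
  190.105.115.128/27 (190.105.115.128 - 190.105.115.159) does not contain 190.105.115.214
  190.105.112.0/23 (190.105.112.0 - 190.105.113.255) does not contain 190.105.115.214
  190.73.112.0/21 (190.73.112.0 - 190.73.119.255) does not contain 190.105.115.214
Longest matching prefix is /13 -> interface Tunnel2.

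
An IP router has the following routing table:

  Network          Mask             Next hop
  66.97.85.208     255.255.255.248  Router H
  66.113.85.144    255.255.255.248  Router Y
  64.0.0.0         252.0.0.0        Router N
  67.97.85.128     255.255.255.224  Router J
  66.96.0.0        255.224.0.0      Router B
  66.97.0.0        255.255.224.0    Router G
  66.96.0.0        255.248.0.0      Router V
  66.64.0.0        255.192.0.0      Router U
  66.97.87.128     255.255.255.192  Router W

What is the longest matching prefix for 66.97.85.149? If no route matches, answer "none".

Entries matching 66.97.85.149:
  64.0.0.0/6 (64.0.0.0 - 67.255.255.255)
  66.64.0.0/10 (66.64.0.0 - 66.127.255.255)
  66.96.0.0/11 (66.96.0.0 - 66.127.255.255)
  66.96.0.0/13 (66.96.0.0 - 66.103.255.255)
Most specific is 66.96.0.0/13.

66.96.0.0/13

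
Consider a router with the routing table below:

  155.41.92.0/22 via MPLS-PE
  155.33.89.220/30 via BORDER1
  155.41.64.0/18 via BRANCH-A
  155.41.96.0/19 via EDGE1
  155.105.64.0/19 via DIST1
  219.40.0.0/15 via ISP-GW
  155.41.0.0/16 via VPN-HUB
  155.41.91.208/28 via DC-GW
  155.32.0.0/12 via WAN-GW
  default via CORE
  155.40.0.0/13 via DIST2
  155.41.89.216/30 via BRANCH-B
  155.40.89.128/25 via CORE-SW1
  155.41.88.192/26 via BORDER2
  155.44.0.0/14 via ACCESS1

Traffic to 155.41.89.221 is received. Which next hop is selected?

Routes whose prefix contains 155.41.89.221:
  0.0.0.0/0 (default, matches everything) -> CORE
  155.32.0.0/12 (155.32.0.0 - 155.47.255.255) -> WAN-GW
  155.40.0.0/13 (155.40.0.0 - 155.47.255.255) -> DIST2
  155.41.0.0/16 (155.41.0.0 - 155.41.255.255) -> VPN-HUB
  155.41.64.0/18 (155.41.64.0 - 155.41.127.255) -> BRANCH-A
More-specific entries that do NOT match:
  155.33.89.220/30 (155.33.89.220 - 155.33.89.223) does not contain 155.41.89.221
  155.41.89.216/30 (155.41.89.216 - 155.41.89.219) does not contain 155.41.89.221
  155.41.91.208/28 (155.41.91.208 - 155.41.91.223) does not contain 155.41.89.221
  155.41.88.192/26 (155.41.88.192 - 155.41.88.255) does not contain 155.41.89.221
  155.40.89.128/25 (155.40.89.128 - 155.40.89.255) does not contain 155.41.89.221
  155.41.92.0/22 (155.41.92.0 - 155.41.95.255) does not contain 155.41.89.221
  155.41.96.0/19 (155.41.96.0 - 155.41.127.255) does not contain 155.41.89.221
  155.105.64.0/19 (155.105.64.0 - 155.105.95.255) does not contain 155.41.89.221
Longest matching prefix is /18 -> next hop BRANCH-A.

BRANCH-A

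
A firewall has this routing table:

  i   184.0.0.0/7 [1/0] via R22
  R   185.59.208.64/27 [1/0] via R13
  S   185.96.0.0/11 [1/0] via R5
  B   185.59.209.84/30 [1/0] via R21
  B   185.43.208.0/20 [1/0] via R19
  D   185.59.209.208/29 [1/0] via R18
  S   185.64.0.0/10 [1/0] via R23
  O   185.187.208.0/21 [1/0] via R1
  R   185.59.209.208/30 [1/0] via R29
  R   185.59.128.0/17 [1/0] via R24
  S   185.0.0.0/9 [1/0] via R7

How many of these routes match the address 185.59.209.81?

Prefixes containing 185.59.209.81:
  184.0.0.0/7 (184.0.0.0 - 185.255.255.255)
  185.0.0.0/9 (185.0.0.0 - 185.127.255.255)
  185.59.128.0/17 (185.59.128.0 - 185.59.255.255)
Total matching entries: 3.

3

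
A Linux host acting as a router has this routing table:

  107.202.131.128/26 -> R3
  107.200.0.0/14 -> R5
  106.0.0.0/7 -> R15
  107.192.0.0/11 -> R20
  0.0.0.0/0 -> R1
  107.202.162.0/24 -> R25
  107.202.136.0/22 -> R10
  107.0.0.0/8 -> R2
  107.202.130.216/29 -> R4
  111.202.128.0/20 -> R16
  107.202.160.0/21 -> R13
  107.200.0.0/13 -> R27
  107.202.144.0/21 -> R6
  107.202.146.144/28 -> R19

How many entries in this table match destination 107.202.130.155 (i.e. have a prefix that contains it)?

6

Prefixes containing 107.202.130.155:
  0.0.0.0/0 (default, matches everything)
  106.0.0.0/7 (106.0.0.0 - 107.255.255.255)
  107.0.0.0/8 (107.0.0.0 - 107.255.255.255)
  107.192.0.0/11 (107.192.0.0 - 107.223.255.255)
  107.200.0.0/13 (107.200.0.0 - 107.207.255.255)
  107.200.0.0/14 (107.200.0.0 - 107.203.255.255)
Total matching entries: 6.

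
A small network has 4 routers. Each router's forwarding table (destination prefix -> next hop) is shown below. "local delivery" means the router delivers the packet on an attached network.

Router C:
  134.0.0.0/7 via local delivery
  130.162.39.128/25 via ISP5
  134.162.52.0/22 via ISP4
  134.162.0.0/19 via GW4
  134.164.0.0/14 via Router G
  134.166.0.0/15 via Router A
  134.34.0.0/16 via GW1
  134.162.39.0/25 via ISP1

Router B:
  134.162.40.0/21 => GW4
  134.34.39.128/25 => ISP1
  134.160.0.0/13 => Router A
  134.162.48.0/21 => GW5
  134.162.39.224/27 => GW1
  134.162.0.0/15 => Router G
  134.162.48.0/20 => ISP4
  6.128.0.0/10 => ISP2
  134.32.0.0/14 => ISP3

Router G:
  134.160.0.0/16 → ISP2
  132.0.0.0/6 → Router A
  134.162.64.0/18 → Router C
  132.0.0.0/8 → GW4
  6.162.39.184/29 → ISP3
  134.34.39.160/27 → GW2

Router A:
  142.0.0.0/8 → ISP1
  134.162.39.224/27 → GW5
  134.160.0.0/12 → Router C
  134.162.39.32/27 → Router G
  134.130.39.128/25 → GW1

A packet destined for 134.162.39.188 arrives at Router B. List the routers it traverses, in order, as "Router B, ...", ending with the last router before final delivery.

At Router B: longest match for 134.162.39.188 is 134.162.0.0/15 -> Router G
At Router G: longest match for 134.162.39.188 is 132.0.0.0/6 -> Router A
At Router A: longest match for 134.162.39.188 is 134.160.0.0/12 -> Router C
At Router C: longest match for 134.162.39.188 is 134.0.0.0/7 -> local delivery

Router B, Router G, Router A, Router C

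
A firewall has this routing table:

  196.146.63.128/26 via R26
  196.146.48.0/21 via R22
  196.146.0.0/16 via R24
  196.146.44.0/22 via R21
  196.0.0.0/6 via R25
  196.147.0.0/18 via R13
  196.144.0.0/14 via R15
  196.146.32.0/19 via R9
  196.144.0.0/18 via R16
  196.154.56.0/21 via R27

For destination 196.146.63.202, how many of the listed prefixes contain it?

4

Prefixes containing 196.146.63.202:
  196.0.0.0/6 (196.0.0.0 - 199.255.255.255)
  196.144.0.0/14 (196.144.0.0 - 196.147.255.255)
  196.146.0.0/16 (196.146.0.0 - 196.146.255.255)
  196.146.32.0/19 (196.146.32.0 - 196.146.63.255)
Total matching entries: 4.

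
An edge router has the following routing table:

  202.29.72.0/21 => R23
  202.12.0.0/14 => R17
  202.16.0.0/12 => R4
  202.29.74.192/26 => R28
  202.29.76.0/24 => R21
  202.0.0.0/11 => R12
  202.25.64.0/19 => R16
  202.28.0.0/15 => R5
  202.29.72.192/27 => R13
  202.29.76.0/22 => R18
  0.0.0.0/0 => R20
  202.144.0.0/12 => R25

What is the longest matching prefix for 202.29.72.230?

202.29.72.0/21

Entries matching 202.29.72.230:
  0.0.0.0/0 (default, matches everything)
  202.0.0.0/11 (202.0.0.0 - 202.31.255.255)
  202.16.0.0/12 (202.16.0.0 - 202.31.255.255)
  202.28.0.0/15 (202.28.0.0 - 202.29.255.255)
  202.29.72.0/21 (202.29.72.0 - 202.29.79.255)
Most specific is 202.29.72.0/21.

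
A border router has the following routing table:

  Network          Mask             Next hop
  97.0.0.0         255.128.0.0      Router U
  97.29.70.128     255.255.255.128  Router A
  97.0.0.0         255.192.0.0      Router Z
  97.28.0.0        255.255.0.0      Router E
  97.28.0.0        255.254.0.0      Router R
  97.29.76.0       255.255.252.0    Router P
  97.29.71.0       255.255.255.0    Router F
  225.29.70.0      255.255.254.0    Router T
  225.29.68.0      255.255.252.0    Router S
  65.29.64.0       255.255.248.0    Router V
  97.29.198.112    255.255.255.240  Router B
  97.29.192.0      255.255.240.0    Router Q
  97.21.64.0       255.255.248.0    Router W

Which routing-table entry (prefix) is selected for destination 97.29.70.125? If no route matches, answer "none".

97.28.0.0/15

Entries matching 97.29.70.125:
  97.0.0.0/9 (97.0.0.0 - 97.127.255.255)
  97.0.0.0/10 (97.0.0.0 - 97.63.255.255)
  97.28.0.0/15 (97.28.0.0 - 97.29.255.255)
Most specific is 97.28.0.0/15.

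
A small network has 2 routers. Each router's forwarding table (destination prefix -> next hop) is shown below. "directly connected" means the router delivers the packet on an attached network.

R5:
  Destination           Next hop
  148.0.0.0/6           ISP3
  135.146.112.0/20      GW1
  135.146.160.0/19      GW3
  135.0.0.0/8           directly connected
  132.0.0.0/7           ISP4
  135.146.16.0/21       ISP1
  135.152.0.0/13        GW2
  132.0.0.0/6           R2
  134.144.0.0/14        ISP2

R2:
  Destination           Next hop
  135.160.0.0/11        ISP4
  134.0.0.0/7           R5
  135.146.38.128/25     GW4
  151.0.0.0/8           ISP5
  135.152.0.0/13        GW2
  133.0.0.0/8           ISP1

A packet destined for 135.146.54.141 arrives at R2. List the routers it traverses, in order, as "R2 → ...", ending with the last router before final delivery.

At R2: longest match for 135.146.54.141 is 134.0.0.0/7 -> R5
At R5: longest match for 135.146.54.141 is 135.0.0.0/8 -> directly connected

R2 → R5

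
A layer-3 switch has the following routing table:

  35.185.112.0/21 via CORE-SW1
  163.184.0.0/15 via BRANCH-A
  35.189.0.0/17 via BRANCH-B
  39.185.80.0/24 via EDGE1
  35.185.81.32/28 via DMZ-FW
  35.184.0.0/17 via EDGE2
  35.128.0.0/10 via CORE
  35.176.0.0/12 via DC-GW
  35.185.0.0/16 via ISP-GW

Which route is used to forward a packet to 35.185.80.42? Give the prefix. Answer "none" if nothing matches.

35.185.0.0/16

Entries matching 35.185.80.42:
  35.128.0.0/10 (35.128.0.0 - 35.191.255.255)
  35.176.0.0/12 (35.176.0.0 - 35.191.255.255)
  35.185.0.0/16 (35.185.0.0 - 35.185.255.255)
Most specific is 35.185.0.0/16.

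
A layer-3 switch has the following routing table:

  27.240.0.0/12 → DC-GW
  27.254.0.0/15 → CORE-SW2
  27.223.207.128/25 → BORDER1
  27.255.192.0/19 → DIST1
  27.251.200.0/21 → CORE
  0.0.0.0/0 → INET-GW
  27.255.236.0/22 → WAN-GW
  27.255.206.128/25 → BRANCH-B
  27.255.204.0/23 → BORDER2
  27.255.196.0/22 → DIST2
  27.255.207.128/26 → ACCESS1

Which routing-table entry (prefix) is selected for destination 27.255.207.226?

27.255.192.0/19

Entries matching 27.255.207.226:
  0.0.0.0/0 (default, matches everything)
  27.240.0.0/12 (27.240.0.0 - 27.255.255.255)
  27.254.0.0/15 (27.254.0.0 - 27.255.255.255)
  27.255.192.0/19 (27.255.192.0 - 27.255.223.255)
Most specific is 27.255.192.0/19.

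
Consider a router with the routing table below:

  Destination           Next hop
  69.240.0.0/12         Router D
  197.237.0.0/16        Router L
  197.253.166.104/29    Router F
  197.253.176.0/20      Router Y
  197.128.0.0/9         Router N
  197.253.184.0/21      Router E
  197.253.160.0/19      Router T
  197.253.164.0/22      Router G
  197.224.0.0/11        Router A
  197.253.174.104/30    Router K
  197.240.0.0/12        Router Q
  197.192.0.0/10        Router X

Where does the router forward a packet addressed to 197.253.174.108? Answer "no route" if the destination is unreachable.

Router T

Routes whose prefix contains 197.253.174.108:
  197.128.0.0/9 (197.128.0.0 - 197.255.255.255) -> Router N
  197.192.0.0/10 (197.192.0.0 - 197.255.255.255) -> Router X
  197.224.0.0/11 (197.224.0.0 - 197.255.255.255) -> Router A
  197.240.0.0/12 (197.240.0.0 - 197.255.255.255) -> Router Q
  197.253.160.0/19 (197.253.160.0 - 197.253.191.255) -> Router T
More-specific entries that do NOT match:
  197.253.174.104/30 (197.253.174.104 - 197.253.174.107) does not contain 197.253.174.108
  197.253.166.104/29 (197.253.166.104 - 197.253.166.111) does not contain 197.253.174.108
  197.253.164.0/22 (197.253.164.0 - 197.253.167.255) does not contain 197.253.174.108
  197.253.184.0/21 (197.253.184.0 - 197.253.191.255) does not contain 197.253.174.108
  197.253.176.0/20 (197.253.176.0 - 197.253.191.255) does not contain 197.253.174.108
Longest matching prefix is /19 -> next hop Router T.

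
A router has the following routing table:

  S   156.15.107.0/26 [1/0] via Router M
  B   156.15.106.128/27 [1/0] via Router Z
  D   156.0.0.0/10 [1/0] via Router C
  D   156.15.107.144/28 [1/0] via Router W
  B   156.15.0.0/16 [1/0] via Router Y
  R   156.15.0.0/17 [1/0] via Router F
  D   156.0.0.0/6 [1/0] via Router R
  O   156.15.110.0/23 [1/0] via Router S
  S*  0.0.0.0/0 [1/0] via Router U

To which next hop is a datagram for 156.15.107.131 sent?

Routes whose prefix contains 156.15.107.131:
  0.0.0.0/0 (default, matches everything) -> Router U
  156.0.0.0/6 (156.0.0.0 - 159.255.255.255) -> Router R
  156.0.0.0/10 (156.0.0.0 - 156.63.255.255) -> Router C
  156.15.0.0/16 (156.15.0.0 - 156.15.255.255) -> Router Y
  156.15.0.0/17 (156.15.0.0 - 156.15.127.255) -> Router F
More-specific entries that do NOT match:
  156.15.107.144/28 (156.15.107.144 - 156.15.107.159) does not contain 156.15.107.131
  156.15.106.128/27 (156.15.106.128 - 156.15.106.159) does not contain 156.15.107.131
  156.15.107.0/26 (156.15.107.0 - 156.15.107.63) does not contain 156.15.107.131
  156.15.110.0/23 (156.15.110.0 - 156.15.111.255) does not contain 156.15.107.131
Longest matching prefix is /17 -> next hop Router F.

Router F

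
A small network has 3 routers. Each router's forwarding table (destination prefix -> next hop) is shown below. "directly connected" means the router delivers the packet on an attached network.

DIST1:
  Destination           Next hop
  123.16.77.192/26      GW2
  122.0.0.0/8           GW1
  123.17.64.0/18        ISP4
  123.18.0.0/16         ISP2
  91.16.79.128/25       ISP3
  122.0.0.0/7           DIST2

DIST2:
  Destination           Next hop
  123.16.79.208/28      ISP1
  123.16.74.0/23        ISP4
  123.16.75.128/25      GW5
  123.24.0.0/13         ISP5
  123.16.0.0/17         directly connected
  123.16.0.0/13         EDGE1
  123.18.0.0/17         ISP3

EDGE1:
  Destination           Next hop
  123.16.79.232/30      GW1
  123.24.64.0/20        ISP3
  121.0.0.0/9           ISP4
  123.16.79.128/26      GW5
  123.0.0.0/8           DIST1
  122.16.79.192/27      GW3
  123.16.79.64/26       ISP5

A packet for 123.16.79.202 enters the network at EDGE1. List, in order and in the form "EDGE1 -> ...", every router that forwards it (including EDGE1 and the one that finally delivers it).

EDGE1 -> DIST1 -> DIST2

At EDGE1: longest match for 123.16.79.202 is 123.0.0.0/8 -> DIST1
At DIST1: longest match for 123.16.79.202 is 122.0.0.0/7 -> DIST2
At DIST2: longest match for 123.16.79.202 is 123.16.0.0/17 -> directly connected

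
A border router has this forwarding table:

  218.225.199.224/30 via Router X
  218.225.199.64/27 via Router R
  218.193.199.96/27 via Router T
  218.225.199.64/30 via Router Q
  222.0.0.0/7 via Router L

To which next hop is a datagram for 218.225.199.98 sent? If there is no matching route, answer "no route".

No entry's prefix contains 218.225.199.98; there is no default route.

no route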